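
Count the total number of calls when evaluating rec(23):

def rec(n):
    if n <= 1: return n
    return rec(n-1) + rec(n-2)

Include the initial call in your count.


Let C(n) = total calls for rec(n)
C(0) = 1, C(1) = 1
C(2) = 1 + C(1) + C(0) = 1 + 1 + 1 = 3
C(3) = 1 + C(2) + C(1) = 1 + 3 + 1 = 5
C(4) = 1 + C(3) + C(2) = 1 + 5 + 3 = 9
C(5) = 1 + C(4) + C(3) = 1 + 9 + 5 = 15
C(6) = 1 + C(5) + C(4) = 1 + 15 + 9 = 25
C(7) = 1 + C(6) + C(5) = 1 + 25 + 15 = 41
C(8) = 1 + C(7) + C(6) = 1 + 41 + 25 = 67
C(9) = 1 + C(8) + C(7) = 1 + 67 + 41 = 109
C(10) = 1 + C(9) + C(8) = 1 + 109 + 67 = 177
C(11) = 1 + C(10) + C(9) = 1 + 177 + 109 = 287
C(12) = 1 + C(11) + C(10) = 1 + 287 + 177 = 465
C(13) = 1 + C(12) + C(11) = 1 + 465 + 287 = 753
C(14) = 1 + C(13) + C(12) = 1 + 753 + 465 = 1219
C(15) = 1 + C(14) + C(13) = 1 + 1219 + 753 = 1973
C(16) = 1 + C(15) + C(14) = 1 + 1973 + 1219 = 3193
C(17) = 1 + C(16) + C(15) = 1 + 3193 + 1973 = 5167
C(18) = 1 + C(17) + C(16) = 1 + 5167 + 3193 = 8361
C(19) = 1 + C(18) + C(17) = 1 + 8361 + 5167 = 13529
C(20) = 1 + C(19) + C(18) = 1 + 13529 + 8361 = 21891
C(21) = 1 + C(20) + C(19) = 1 + 21891 + 13529 = 35421
C(22) = 1 + C(21) + C(20) = 1 + 35421 + 21891 = 57313
C(23) = 1 + C(22) + C(21) = 1 + 57313 + 35421 = 92735

92735


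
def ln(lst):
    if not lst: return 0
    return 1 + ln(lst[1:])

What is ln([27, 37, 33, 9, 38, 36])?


ln([27, 37, 33, 9, 38, 36]) = 1 + ln([37, 33, 9, 38, 36])
ln([37, 33, 9, 38, 36]) = 1 + ln([33, 9, 38, 36])
ln([33, 9, 38, 36]) = 1 + ln([9, 38, 36])
ln([9, 38, 36]) = 1 + ln([38, 36])
ln([38, 36]) = 1 + ln([36])
ln([36]) = 1 + ln([])
ln([]) = 0  (base case)
Unwinding: 1 + 1 + 1 + 1 + 1 + 1 + 0 = 6

6


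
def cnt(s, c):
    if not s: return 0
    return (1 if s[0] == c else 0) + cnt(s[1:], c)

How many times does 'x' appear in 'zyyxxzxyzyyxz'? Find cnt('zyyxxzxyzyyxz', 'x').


s[0]='z' != 'x' -> 0
s[0]='y' != 'x' -> 0
s[0]='y' != 'x' -> 0
s[0]='x' == 'x' -> 1
s[0]='x' == 'x' -> 1
s[0]='z' != 'x' -> 0
s[0]='x' == 'x' -> 1
s[0]='y' != 'x' -> 0
s[0]='z' != 'x' -> 0
s[0]='y' != 'x' -> 0
s[0]='y' != 'x' -> 0
s[0]='x' == 'x' -> 1
s[0]='z' != 'x' -> 0
Sum: 0 + 0 + 0 + 1 + 1 + 0 + 1 + 0 + 0 + 0 + 0 + 1 + 0 = 4

4


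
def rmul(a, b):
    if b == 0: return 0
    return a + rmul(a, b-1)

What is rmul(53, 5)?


rmul(53, 5) = 53 + rmul(53, 4)
rmul(53, 4) = 53 + rmul(53, 3)
rmul(53, 3) = 53 + rmul(53, 2)
rmul(53, 2) = 53 + rmul(53, 1)
rmul(53, 1) = 53 + rmul(53, 0)
rmul(53, 0) = 0  (base case)
Total: 53 + 53 + 53 + 53 + 53 + 0 = 265

265


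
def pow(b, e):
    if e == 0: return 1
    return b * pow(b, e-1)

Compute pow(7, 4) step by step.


pow(7, 4)
= 7 * pow(7, 3)
= 7 * 7 * pow(7, 2)
= 7 * 7 * 7 * pow(7, 1)
= 7 * 7 * 7 * 7 * pow(7, 0)
= 7 * 7 * 7 * 7 * 1
= 2401

2401


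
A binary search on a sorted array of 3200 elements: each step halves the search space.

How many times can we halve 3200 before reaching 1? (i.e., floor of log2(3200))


3200 / 2 = 1600
1600 / 2 = 800
800 / 2 = 400
400 / 2 = 200
200 / 2 = 100
100 / 2 = 50
50 / 2 = 25
25 / 2 = 12
12 / 2 = 6
6 / 2 = 3
3 / 2 = 1
Reached 1 after 11 halvings

11


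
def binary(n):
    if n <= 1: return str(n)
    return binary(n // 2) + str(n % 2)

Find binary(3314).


binary(3314) = binary(1657) + '0'
binary(1657) = binary(828) + '1'
binary(828) = binary(414) + '0'
binary(414) = binary(207) + '0'
binary(207) = binary(103) + '1'
binary(103) = binary(51) + '1'
binary(51) = binary(25) + '1'
binary(25) = binary(12) + '1'
binary(12) = binary(6) + '0'
binary(6) = binary(3) + '0'
binary(3) = binary(1) + '1'
binary(1) = '1'  (base case)
Concatenating: '1' + '1' + '0' + '0' + '1' + '1' + '1' + '1' + '0' + '0' + '1' + '0' = '110011110010'

110011110010


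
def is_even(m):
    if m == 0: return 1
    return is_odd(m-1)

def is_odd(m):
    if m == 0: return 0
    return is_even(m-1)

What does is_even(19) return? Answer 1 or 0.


is_even(19) = is_odd(18)
is_odd(18) = is_even(17)
is_even(17) = is_odd(16)
is_odd(16) = is_even(15)
is_even(15) = is_odd(14)
is_odd(14) = is_even(13)
is_even(13) = is_odd(12)
is_odd(12) = is_even(11)
is_even(11) = is_odd(10)
is_odd(10) = is_even(9)
is_even(9) = is_odd(8)
is_odd(8) = is_even(7)
is_even(7) = is_odd(6)
is_odd(6) = is_even(5)
is_even(5) = is_odd(4)
is_odd(4) = is_even(3)
is_even(3) = is_odd(2)
is_odd(2) = is_even(1)
is_even(1) = is_odd(0)
is_odd(0) = 0  (base case)
Result: 0

0


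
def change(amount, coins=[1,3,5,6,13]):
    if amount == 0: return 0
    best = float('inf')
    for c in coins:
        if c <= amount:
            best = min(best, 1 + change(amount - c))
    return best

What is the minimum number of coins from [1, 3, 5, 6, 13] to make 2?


Building up with DP:
change(0) = 0
change(1) = min(1+change(0)=1+0=1) = 1
change(2) = min(1+change(1)=1+1=2) = 2

2


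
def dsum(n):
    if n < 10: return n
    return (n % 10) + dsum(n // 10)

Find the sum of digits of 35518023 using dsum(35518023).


dsum(35518023) = 3 + dsum(3551802)
dsum(3551802) = 2 + dsum(355180)
dsum(355180) = 0 + dsum(35518)
dsum(35518) = 8 + dsum(3551)
dsum(3551) = 1 + dsum(355)
dsum(355) = 5 + dsum(35)
dsum(35) = 5 + dsum(3)
dsum(3) = 3  (base case)
Total: 3 + 2 + 0 + 8 + 1 + 5 + 5 + 3 = 27

27


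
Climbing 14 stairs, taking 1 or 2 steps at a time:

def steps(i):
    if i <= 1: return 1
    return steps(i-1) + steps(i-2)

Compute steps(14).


Building up from base cases:
steps(0) = 1
steps(1) = 1
steps(2) = steps(1) + steps(0) = 1 + 1 = 2
steps(3) = steps(2) + steps(1) = 2 + 1 = 3
steps(4) = steps(3) + steps(2) = 3 + 2 = 5
steps(5) = steps(4) + steps(3) = 5 + 3 = 8
steps(6) = steps(5) + steps(4) = 8 + 5 = 13
steps(7) = steps(6) + steps(5) = 13 + 8 = 21
steps(8) = steps(7) + steps(6) = 21 + 13 = 34
steps(9) = steps(8) + steps(7) = 34 + 21 = 55
steps(10) = steps(9) + steps(8) = 55 + 34 = 89
steps(11) = steps(10) + steps(9) = 89 + 55 = 144
steps(12) = steps(11) + steps(10) = 144 + 89 = 233
steps(13) = steps(12) + steps(11) = 233 + 144 = 377
steps(14) = steps(13) + steps(12) = 377 + 233 = 610

610


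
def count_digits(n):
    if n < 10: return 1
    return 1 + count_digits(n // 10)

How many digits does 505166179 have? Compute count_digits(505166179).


count_digits(505166179) = 1 + count_digits(50516617)
count_digits(50516617) = 1 + count_digits(5051661)
count_digits(5051661) = 1 + count_digits(505166)
count_digits(505166) = 1 + count_digits(50516)
count_digits(50516) = 1 + count_digits(5051)
count_digits(5051) = 1 + count_digits(505)
count_digits(505) = 1 + count_digits(50)
count_digits(50) = 1 + count_digits(5)
count_digits(5) = 1  (base case: 5 < 10)
Unwinding: 1 + 1 + 1 + 1 + 1 + 1 + 1 + 1 + 1 = 9

9


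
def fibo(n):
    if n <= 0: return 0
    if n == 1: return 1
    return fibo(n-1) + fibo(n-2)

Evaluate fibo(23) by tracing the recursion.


Computing fibo(23) bottom-up:
fibo(0) = 0
fibo(1) = 1
fibo(2) = fibo(1) + fibo(0) = 1 + 0 = 1
fibo(3) = fibo(2) + fibo(1) = 1 + 1 = 2
fibo(4) = fibo(3) + fibo(2) = 2 + 1 = 3
fibo(5) = fibo(4) + fibo(3) = 3 + 2 = 5
fibo(6) = fibo(5) + fibo(4) = 5 + 3 = 8
fibo(7) = fibo(6) + fibo(5) = 8 + 5 = 13
fibo(8) = fibo(7) + fibo(6) = 13 + 8 = 21
fibo(9) = fibo(8) + fibo(7) = 21 + 13 = 34
fibo(10) = fibo(9) + fibo(8) = 34 + 21 = 55
fibo(11) = fibo(10) + fibo(9) = 55 + 34 = 89
fibo(12) = fibo(11) + fibo(10) = 89 + 55 = 144
fibo(13) = fibo(12) + fibo(11) = 144 + 89 = 233
fibo(14) = fibo(13) + fibo(12) = 233 + 144 = 377
fibo(15) = fibo(14) + fibo(13) = 377 + 233 = 610
fibo(16) = fibo(15) + fibo(14) = 610 + 377 = 987
fibo(17) = fibo(16) + fibo(15) = 987 + 610 = 1597
fibo(18) = fibo(17) + fibo(16) = 1597 + 987 = 2584
fibo(19) = fibo(18) + fibo(17) = 2584 + 1597 = 4181
fibo(20) = fibo(19) + fibo(18) = 4181 + 2584 = 6765
fibo(21) = fibo(20) + fibo(19) = 6765 + 4181 = 10946
fibo(22) = fibo(21) + fibo(20) = 10946 + 6765 = 17711
fibo(23) = fibo(22) + fibo(21) = 17711 + 10946 = 28657

28657


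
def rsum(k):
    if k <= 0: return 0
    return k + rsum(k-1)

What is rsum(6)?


rsum(6)
= 6 + 5 + 4 + 3 + 2 + 1 + rsum(0)
= 6 + 5 + 4 + 3 + 2 + 1 + 0
= 21

21


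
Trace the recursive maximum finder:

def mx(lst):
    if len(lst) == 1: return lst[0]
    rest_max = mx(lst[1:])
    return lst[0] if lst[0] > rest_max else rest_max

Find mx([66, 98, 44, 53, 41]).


mx([66, 98, 44, 53, 41]): compare 66 with mx([98, 44, 53, 41])
mx([98, 44, 53, 41]): compare 98 with mx([44, 53, 41])
mx([44, 53, 41]): compare 44 with mx([53, 41])
mx([53, 41]): compare 53 with mx([41])
mx([41]) = 41  (base case)
Compare 53 with 41 -> 53
Compare 44 with 53 -> 53
Compare 98 with 53 -> 98
Compare 66 with 98 -> 98

98


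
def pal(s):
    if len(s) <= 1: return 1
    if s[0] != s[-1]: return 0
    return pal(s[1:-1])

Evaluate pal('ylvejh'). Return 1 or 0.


pal('ylvejh'): s[0]='y' != s[-1]='h' -> return 0
Result: 0 (not a palindrome)

0


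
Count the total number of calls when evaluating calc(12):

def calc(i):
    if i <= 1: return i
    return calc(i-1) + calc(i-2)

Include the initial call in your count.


Let C(n) = total calls for calc(n)
C(0) = 1, C(1) = 1
C(2) = 1 + C(1) + C(0) = 1 + 1 + 1 = 3
C(3) = 1 + C(2) + C(1) = 1 + 3 + 1 = 5
C(4) = 1 + C(3) + C(2) = 1 + 5 + 3 = 9
C(5) = 1 + C(4) + C(3) = 1 + 9 + 5 = 15
C(6) = 1 + C(5) + C(4) = 1 + 15 + 9 = 25
C(7) = 1 + C(6) + C(5) = 1 + 25 + 15 = 41
C(8) = 1 + C(7) + C(6) = 1 + 41 + 25 = 67
C(9) = 1 + C(8) + C(7) = 1 + 67 + 41 = 109
C(10) = 1 + C(9) + C(8) = 1 + 109 + 67 = 177
C(11) = 1 + C(10) + C(9) = 1 + 177 + 109 = 287
C(12) = 1 + C(11) + C(10) = 1 + 287 + 177 = 465

465


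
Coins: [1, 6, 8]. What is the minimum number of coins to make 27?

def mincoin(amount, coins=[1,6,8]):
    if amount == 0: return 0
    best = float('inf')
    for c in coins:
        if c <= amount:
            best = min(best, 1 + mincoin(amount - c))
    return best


Building up with DP:
mincoin(0) = 0
mincoin(1) = min(1+mincoin(0)=1+0=1) = 1
mincoin(2) = min(1+mincoin(1)=1+1=2) = 2
mincoin(3) = min(1+mincoin(2)=1+2=3) = 3
mincoin(4) = min(1+mincoin(3)=1+3=4) = 4
mincoin(5) = min(1+mincoin(4)=1+4=5) = 5
mincoin(6) = min(1+mincoin(5)=1+5=6, 1+mincoin(0)=1+0=1) = 1
mincoin(7) = min(1+mincoin(6)=1+1=2, 1+mincoin(1)=1+1=2) = 2
mincoin(8) = min(1+mincoin(7)=1+2=3, 1+mincoin(2)=1+2=3, 1+mincoin(0)=1+0=1) = 1
mincoin(9) = min(1+mincoin(8)=1+1=2, 1+mincoin(3)=1+3=4, 1+mincoin(1)=1+1=2) = 2
mincoin(10) = min(1+mincoin(9)=1+2=3, 1+mincoin(4)=1+4=5, 1+mincoin(2)=1+2=3) = 3
mincoin(11) = min(1+mincoin(10)=1+3=4, 1+mincoin(5)=1+5=6, 1+mincoin(3)=1+3=4) = 4
mincoin(12) = min(1+mincoin(11)=1+4=5, 1+mincoin(6)=1+1=2, 1+mincoin(4)=1+4=5) = 2
mincoin(13) = min(1+mincoin(12)=1+2=3, 1+mincoin(7)=1+2=3, 1+mincoin(5)=1+5=6) = 3
mincoin(14) = min(1+mincoin(13)=1+3=4, 1+mincoin(8)=1+1=2, 1+mincoin(6)=1+1=2) = 2
mincoin(15) = min(1+mincoin(14)=1+2=3, 1+mincoin(9)=1+2=3, 1+mincoin(7)=1+2=3) = 3
mincoin(16) = min(1+mincoin(15)=1+3=4, 1+mincoin(10)=1+3=4, 1+mincoin(8)=1+1=2) = 2
mincoin(17) = min(1+mincoin(16)=1+2=3, 1+mincoin(11)=1+4=5, 1+mincoin(9)=1+2=3) = 3
mincoin(18) = min(1+mincoin(17)=1+3=4, 1+mincoin(12)=1+2=3, 1+mincoin(10)=1+3=4) = 3
mincoin(19) = min(1+mincoin(18)=1+3=4, 1+mincoin(13)=1+3=4, 1+mincoin(11)=1+4=5) = 4
mincoin(20) = min(1+mincoin(19)=1+4=5, 1+mincoin(14)=1+2=3, 1+mincoin(12)=1+2=3) = 3
mincoin(21) = min(1+mincoin(20)=1+3=4, 1+mincoin(15)=1+3=4, 1+mincoin(13)=1+3=4) = 4
mincoin(22) = min(1+mincoin(21)=1+4=5, 1+mincoin(16)=1+2=3, 1+mincoin(14)=1+2=3) = 3
mincoin(23) = min(1+mincoin(22)=1+3=4, 1+mincoin(17)=1+3=4, 1+mincoin(15)=1+3=4) = 4
mincoin(24) = min(1+mincoin(23)=1+4=5, 1+mincoin(18)=1+3=4, 1+mincoin(16)=1+2=3) = 3
mincoin(25) = min(1+mincoin(24)=1+3=4, 1+mincoin(19)=1+4=5, 1+mincoin(17)=1+3=4) = 4
mincoin(26) = min(1+mincoin(25)=1+4=5, 1+mincoin(20)=1+3=4, 1+mincoin(18)=1+3=4) = 4
mincoin(27) = min(1+mincoin(26)=1+4=5, 1+mincoin(21)=1+4=5, 1+mincoin(19)=1+4=5) = 5

5


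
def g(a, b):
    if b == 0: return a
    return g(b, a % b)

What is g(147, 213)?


g(147, 213) = g(213, 147)
g(213, 147) = g(147, 66)
g(147, 66) = g(66, 15)
g(66, 15) = g(15, 6)
g(15, 6) = g(6, 3)
g(6, 3) = g(3, 0)
g(3, 0) = 3  (base case)

3


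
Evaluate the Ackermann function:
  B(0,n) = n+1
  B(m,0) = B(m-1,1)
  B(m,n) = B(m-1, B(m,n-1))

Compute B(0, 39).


B(0, 39) = 40
Result: B(0, 39) = 40

40


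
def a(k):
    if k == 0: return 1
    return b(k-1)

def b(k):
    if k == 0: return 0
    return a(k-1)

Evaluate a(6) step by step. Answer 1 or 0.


a(6) = b(5)
b(5) = a(4)
a(4) = b(3)
b(3) = a(2)
a(2) = b(1)
b(1) = a(0)
a(0) = 1  (base case)
Result: 1

1


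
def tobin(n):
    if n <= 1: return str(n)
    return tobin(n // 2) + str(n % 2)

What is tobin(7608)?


tobin(7608) = tobin(3804) + '0'
tobin(3804) = tobin(1902) + '0'
tobin(1902) = tobin(951) + '0'
tobin(951) = tobin(475) + '1'
tobin(475) = tobin(237) + '1'
tobin(237) = tobin(118) + '1'
tobin(118) = tobin(59) + '0'
tobin(59) = tobin(29) + '1'
tobin(29) = tobin(14) + '1'
tobin(14) = tobin(7) + '0'
tobin(7) = tobin(3) + '1'
tobin(3) = tobin(1) + '1'
tobin(1) = '1'  (base case)
Concatenating: '1' + '1' + '1' + '0' + '1' + '1' + '0' + '1' + '1' + '1' + '0' + '0' + '0' = '1110110111000'

1110110111000


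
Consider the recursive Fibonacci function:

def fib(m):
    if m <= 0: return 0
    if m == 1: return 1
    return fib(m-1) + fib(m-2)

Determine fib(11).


Computing fib(11) bottom-up:
fib(0) = 0
fib(1) = 1
fib(2) = fib(1) + fib(0) = 1 + 0 = 1
fib(3) = fib(2) + fib(1) = 1 + 1 = 2
fib(4) = fib(3) + fib(2) = 2 + 1 = 3
fib(5) = fib(4) + fib(3) = 3 + 2 = 5
fib(6) = fib(5) + fib(4) = 5 + 3 = 8
fib(7) = fib(6) + fib(5) = 8 + 5 = 13
fib(8) = fib(7) + fib(6) = 13 + 8 = 21
fib(9) = fib(8) + fib(7) = 21 + 13 = 34
fib(10) = fib(9) + fib(8) = 34 + 21 = 55
fib(11) = fib(10) + fib(9) = 55 + 34 = 89

89


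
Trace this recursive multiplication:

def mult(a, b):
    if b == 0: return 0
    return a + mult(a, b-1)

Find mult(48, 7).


mult(48, 7) = 48 + mult(48, 6)
mult(48, 6) = 48 + mult(48, 5)
mult(48, 5) = 48 + mult(48, 4)
mult(48, 4) = 48 + mult(48, 3)
mult(48, 3) = 48 + mult(48, 2)
mult(48, 2) = 48 + mult(48, 1)
mult(48, 1) = 48 + mult(48, 0)
mult(48, 0) = 0  (base case)
Total: 48 + 48 + 48 + 48 + 48 + 48 + 48 + 0 = 336

336


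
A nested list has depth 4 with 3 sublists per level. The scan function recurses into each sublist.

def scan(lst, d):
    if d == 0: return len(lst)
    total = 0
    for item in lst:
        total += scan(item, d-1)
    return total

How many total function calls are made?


At depth 0 (root): 1 call
At depth 1: each of 1 parents calls scan on 3 children = 3 calls
At depth 2: each of 3 parents calls scan on 3 children = 9 calls
At depth 3: each of 9 parents calls scan on 3 children = 27 calls
At depth 4: each of 27 parents calls scan on 3 children = 81 calls
Total: 1 + 3 + 9 + 27 + 81 = 121

121


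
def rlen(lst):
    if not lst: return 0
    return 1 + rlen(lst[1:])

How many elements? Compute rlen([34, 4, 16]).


rlen([34, 4, 16]) = 1 + rlen([4, 16])
rlen([4, 16]) = 1 + rlen([16])
rlen([16]) = 1 + rlen([])
rlen([]) = 0  (base case)
Unwinding: 1 + 1 + 1 + 0 = 3

3


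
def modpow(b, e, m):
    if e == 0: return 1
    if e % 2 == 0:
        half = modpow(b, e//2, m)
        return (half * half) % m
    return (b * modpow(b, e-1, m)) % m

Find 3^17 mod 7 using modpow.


modpow(3, 17, 7): e is odd, compute modpow(3, 16, 7)
  modpow(3, 16, 7): e is even, compute modpow(3, 8, 7)
    modpow(3, 8, 7): e is even, compute modpow(3, 4, 7)
      modpow(3, 4, 7): e is even, compute modpow(3, 2, 7)
        modpow(3, 2, 7): e is even, compute modpow(3, 1, 7)
          modpow(3, 1, 7): e is odd, compute modpow(3, 0, 7)
          modpow(3, 0, 7) = 1
          (3 * 1) % 7 = 3
        half=3, (3*3) % 7 = 2
      half=2, (2*2) % 7 = 4
    half=4, (4*4) % 7 = 2
  half=2, (2*2) % 7 = 4
(3 * 4) % 7 = 5

5


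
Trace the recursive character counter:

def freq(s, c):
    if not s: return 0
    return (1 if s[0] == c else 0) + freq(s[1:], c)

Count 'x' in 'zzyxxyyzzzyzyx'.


s[0]='z' != 'x' -> 0
s[0]='z' != 'x' -> 0
s[0]='y' != 'x' -> 0
s[0]='x' == 'x' -> 1
s[0]='x' == 'x' -> 1
s[0]='y' != 'x' -> 0
s[0]='y' != 'x' -> 0
s[0]='z' != 'x' -> 0
s[0]='z' != 'x' -> 0
s[0]='z' != 'x' -> 0
s[0]='y' != 'x' -> 0
s[0]='z' != 'x' -> 0
s[0]='y' != 'x' -> 0
s[0]='x' == 'x' -> 1
Sum: 0 + 0 + 0 + 1 + 1 + 0 + 0 + 0 + 0 + 0 + 0 + 0 + 0 + 1 = 3

3


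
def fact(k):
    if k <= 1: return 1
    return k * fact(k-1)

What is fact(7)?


fact(7)
= 7 * fact(6)
= 7 * 6 * fact(5)
= 7 * 6 * 5 * fact(4)
= 7 * 6 * 5 * 4 * fact(3)
= 7 * 6 * 5 * 4 * 3 * fact(2)
= 7 * 6 * 5 * 4 * 3 * 2 * fact(1)
= 7 * 6 * 5 * 4 * 3 * 2 * 1
= 5040

5040


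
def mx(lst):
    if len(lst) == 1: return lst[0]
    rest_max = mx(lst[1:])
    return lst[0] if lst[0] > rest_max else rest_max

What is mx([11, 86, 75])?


mx([11, 86, 75]): compare 11 with mx([86, 75])
mx([86, 75]): compare 86 with mx([75])
mx([75]) = 75  (base case)
Compare 86 with 75 -> 86
Compare 11 with 86 -> 86

86


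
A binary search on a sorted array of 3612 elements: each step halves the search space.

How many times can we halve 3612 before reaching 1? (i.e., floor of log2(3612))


3612 / 2 = 1806
1806 / 2 = 903
903 / 2 = 451
451 / 2 = 225
225 / 2 = 112
112 / 2 = 56
56 / 2 = 28
28 / 2 = 14
14 / 2 = 7
7 / 2 = 3
3 / 2 = 1
Reached 1 after 11 halvings

11


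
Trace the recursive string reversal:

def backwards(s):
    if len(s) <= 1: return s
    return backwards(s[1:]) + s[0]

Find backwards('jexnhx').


backwards('jexnhx') = backwards('exnhx') + 'j'
backwards('exnhx') = backwards('xnhx') + 'e'
backwards('xnhx') = backwards('nhx') + 'x'
backwards('nhx') = backwards('hx') + 'n'
backwards('hx') = backwards('x') + 'h'
backwards('x') = 'x'  (base case)
Concatenating: 'x' + 'h' + 'n' + 'x' + 'e' + 'j' = 'xhnxej'

xhnxej


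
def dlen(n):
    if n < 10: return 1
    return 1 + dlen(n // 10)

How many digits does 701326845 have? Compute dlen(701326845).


dlen(701326845) = 1 + dlen(70132684)
dlen(70132684) = 1 + dlen(7013268)
dlen(7013268) = 1 + dlen(701326)
dlen(701326) = 1 + dlen(70132)
dlen(70132) = 1 + dlen(7013)
dlen(7013) = 1 + dlen(701)
dlen(701) = 1 + dlen(70)
dlen(70) = 1 + dlen(7)
dlen(7) = 1  (base case: 7 < 10)
Unwinding: 1 + 1 + 1 + 1 + 1 + 1 + 1 + 1 + 1 = 9

9


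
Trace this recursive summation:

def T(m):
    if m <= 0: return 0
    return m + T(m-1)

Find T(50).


T(50)
= 50 + 49 + 48 + 47 + 46 + 45 + 44 + 43 + 42 + 41 + 40 + 39 + 38 + 37 + 36 + 35 + 34 + 33 + 32 + 31 + 30 + 29 + 28 + 27 + 26 + 25 + 24 + 23 + 22 + 21 + 20 + 19 + 18 + 17 + 16 + 15 + 14 + 13 + 12 + 11 + 10 + 9 + 8 + 7 + 6 + 5 + 4 + 3 + 2 + 1 + T(0)
= 50 + 49 + 48 + 47 + 46 + 45 + 44 + 43 + 42 + 41 + 40 + 39 + 38 + 37 + 36 + 35 + 34 + 33 + 32 + 31 + 30 + 29 + 28 + 27 + 26 + 25 + 24 + 23 + 22 + 21 + 20 + 19 + 18 + 17 + 16 + 15 + 14 + 13 + 12 + 11 + 10 + 9 + 8 + 7 + 6 + 5 + 4 + 3 + 2 + 1 + 0
= 1275

1275


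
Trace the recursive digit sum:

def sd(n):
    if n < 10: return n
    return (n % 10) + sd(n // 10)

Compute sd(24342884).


sd(24342884) = 4 + sd(2434288)
sd(2434288) = 8 + sd(243428)
sd(243428) = 8 + sd(24342)
sd(24342) = 2 + sd(2434)
sd(2434) = 4 + sd(243)
sd(243) = 3 + sd(24)
sd(24) = 4 + sd(2)
sd(2) = 2  (base case)
Total: 4 + 8 + 8 + 2 + 4 + 3 + 4 + 2 = 35

35


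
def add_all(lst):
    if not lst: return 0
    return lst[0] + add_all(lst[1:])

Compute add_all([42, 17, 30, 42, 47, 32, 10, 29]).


add_all([42, 17, 30, 42, 47, 32, 10, 29]) = 42 + add_all([17, 30, 42, 47, 32, 10, 29])
add_all([17, 30, 42, 47, 32, 10, 29]) = 17 + add_all([30, 42, 47, 32, 10, 29])
add_all([30, 42, 47, 32, 10, 29]) = 30 + add_all([42, 47, 32, 10, 29])
add_all([42, 47, 32, 10, 29]) = 42 + add_all([47, 32, 10, 29])
add_all([47, 32, 10, 29]) = 47 + add_all([32, 10, 29])
add_all([32, 10, 29]) = 32 + add_all([10, 29])
add_all([10, 29]) = 10 + add_all([29])
add_all([29]) = 29 + add_all([])
add_all([]) = 0  (base case)
Total: 42 + 17 + 30 + 42 + 47 + 32 + 10 + 29 + 0 = 249

249


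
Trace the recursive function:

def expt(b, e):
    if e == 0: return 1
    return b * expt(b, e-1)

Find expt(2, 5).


expt(2, 5)
= 2 * expt(2, 4)
= 2 * 2 * expt(2, 3)
= 2 * 2 * 2 * expt(2, 2)
= 2 * 2 * 2 * 2 * expt(2, 1)
= 2 * 2 * 2 * 2 * 2 * expt(2, 0)
= 2 * 2 * 2 * 2 * 2 * 1
= 32

32


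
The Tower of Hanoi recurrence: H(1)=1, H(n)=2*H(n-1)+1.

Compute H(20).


H(20) = 2 * H(19) + 1
H(19) = 2 * H(18) + 1
H(18) = 2 * H(17) + 1
H(17) = 2 * H(16) + 1
H(16) = 2 * H(15) + 1
H(15) = 2 * H(14) + 1
H(14) = 2 * H(13) + 1
H(13) = 2 * H(12) + 1
H(12) = 2 * H(11) + 1
H(11) = 2 * H(10) + 1
H(10) = 2 * H(9) + 1
H(9) = 2 * H(8) + 1
H(8) = 2 * H(7) + 1
H(7) = 2 * H(6) + 1
H(6) = 2 * H(5) + 1
H(5) = 2 * H(4) + 1
H(4) = 2 * H(3) + 1
H(3) = 2 * H(2) + 1
H(2) = 2 * H(1) + 1
H(1) = 1  (base case)
H(2) = 2 * 1 + 1 = 3
H(3) = 2 * 3 + 1 = 7
H(4) = 2 * 7 + 1 = 15
H(5) = 2 * 15 + 1 = 31
H(6) = 2 * 31 + 1 = 63
H(7) = 2 * 63 + 1 = 127
H(8) = 2 * 127 + 1 = 255
H(9) = 2 * 255 + 1 = 511
H(10) = 2 * 511 + 1 = 1023
H(11) = 2 * 1023 + 1 = 2047
H(12) = 2 * 2047 + 1 = 4095
H(13) = 2 * 4095 + 1 = 8191
H(14) = 2 * 8191 + 1 = 16383
H(15) = 2 * 16383 + 1 = 32767
H(16) = 2 * 32767 + 1 = 65535
H(17) = 2 * 65535 + 1 = 131071
H(18) = 2 * 131071 + 1 = 262143
H(19) = 2 * 262143 + 1 = 524287
H(20) = 2 * 524287 + 1 = 1048575

1048575


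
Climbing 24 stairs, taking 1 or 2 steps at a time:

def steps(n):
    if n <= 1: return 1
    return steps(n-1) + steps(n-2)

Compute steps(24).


Building up from base cases:
steps(0) = 1
steps(1) = 1
steps(2) = steps(1) + steps(0) = 1 + 1 = 2
steps(3) = steps(2) + steps(1) = 2 + 1 = 3
steps(4) = steps(3) + steps(2) = 3 + 2 = 5
steps(5) = steps(4) + steps(3) = 5 + 3 = 8
steps(6) = steps(5) + steps(4) = 8 + 5 = 13
steps(7) = steps(6) + steps(5) = 13 + 8 = 21
steps(8) = steps(7) + steps(6) = 21 + 13 = 34
steps(9) = steps(8) + steps(7) = 34 + 21 = 55
steps(10) = steps(9) + steps(8) = 55 + 34 = 89
steps(11) = steps(10) + steps(9) = 89 + 55 = 144
steps(12) = steps(11) + steps(10) = 144 + 89 = 233
steps(13) = steps(12) + steps(11) = 233 + 144 = 377
steps(14) = steps(13) + steps(12) = 377 + 233 = 610
steps(15) = steps(14) + steps(13) = 610 + 377 = 987
steps(16) = steps(15) + steps(14) = 987 + 610 = 1597
steps(17) = steps(16) + steps(15) = 1597 + 987 = 2584
steps(18) = steps(17) + steps(16) = 2584 + 1597 = 4181
steps(19) = steps(18) + steps(17) = 4181 + 2584 = 6765
steps(20) = steps(19) + steps(18) = 6765 + 4181 = 10946
steps(21) = steps(20) + steps(19) = 10946 + 6765 = 17711
steps(22) = steps(21) + steps(20) = 17711 + 10946 = 28657
steps(23) = steps(22) + steps(21) = 28657 + 17711 = 46368
steps(24) = steps(23) + steps(22) = 46368 + 28657 = 75025

75025


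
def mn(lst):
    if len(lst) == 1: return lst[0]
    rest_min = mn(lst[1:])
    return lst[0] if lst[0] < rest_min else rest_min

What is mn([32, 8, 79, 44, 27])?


mn([32, 8, 79, 44, 27]): compare 32 with mn([8, 79, 44, 27])
mn([8, 79, 44, 27]): compare 8 with mn([79, 44, 27])
mn([79, 44, 27]): compare 79 with mn([44, 27])
mn([44, 27]): compare 44 with mn([27])
mn([27]) = 27  (base case)
Compare 44 with 27 -> 27
Compare 79 with 27 -> 27
Compare 8 with 27 -> 8
Compare 32 with 8 -> 8

8


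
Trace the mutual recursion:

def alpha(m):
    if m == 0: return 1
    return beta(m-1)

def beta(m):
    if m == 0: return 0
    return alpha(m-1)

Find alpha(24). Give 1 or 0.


alpha(24) = beta(23)
beta(23) = alpha(22)
alpha(22) = beta(21)
beta(21) = alpha(20)
alpha(20) = beta(19)
beta(19) = alpha(18)
alpha(18) = beta(17)
beta(17) = alpha(16)
alpha(16) = beta(15)
beta(15) = alpha(14)
alpha(14) = beta(13)
beta(13) = alpha(12)
alpha(12) = beta(11)
beta(11) = alpha(10)
alpha(10) = beta(9)
beta(9) = alpha(8)
alpha(8) = beta(7)
beta(7) = alpha(6)
alpha(6) = beta(5)
beta(5) = alpha(4)
alpha(4) = beta(3)
beta(3) = alpha(2)
alpha(2) = beta(1)
beta(1) = alpha(0)
alpha(0) = 1  (base case)
Result: 1

1


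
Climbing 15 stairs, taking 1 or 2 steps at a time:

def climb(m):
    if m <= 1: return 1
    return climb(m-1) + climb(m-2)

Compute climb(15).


Building up from base cases:
climb(0) = 1
climb(1) = 1
climb(2) = climb(1) + climb(0) = 1 + 1 = 2
climb(3) = climb(2) + climb(1) = 2 + 1 = 3
climb(4) = climb(3) + climb(2) = 3 + 2 = 5
climb(5) = climb(4) + climb(3) = 5 + 3 = 8
climb(6) = climb(5) + climb(4) = 8 + 5 = 13
climb(7) = climb(6) + climb(5) = 13 + 8 = 21
climb(8) = climb(7) + climb(6) = 21 + 13 = 34
climb(9) = climb(8) + climb(7) = 34 + 21 = 55
climb(10) = climb(9) + climb(8) = 55 + 34 = 89
climb(11) = climb(10) + climb(9) = 89 + 55 = 144
climb(12) = climb(11) + climb(10) = 144 + 89 = 233
climb(13) = climb(12) + climb(11) = 233 + 144 = 377
climb(14) = climb(13) + climb(12) = 377 + 233 = 610
climb(15) = climb(14) + climb(13) = 610 + 377 = 987

987


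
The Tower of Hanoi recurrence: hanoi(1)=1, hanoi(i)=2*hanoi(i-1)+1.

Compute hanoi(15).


hanoi(15) = 2 * hanoi(14) + 1
hanoi(14) = 2 * hanoi(13) + 1
hanoi(13) = 2 * hanoi(12) + 1
hanoi(12) = 2 * hanoi(11) + 1
hanoi(11) = 2 * hanoi(10) + 1
hanoi(10) = 2 * hanoi(9) + 1
hanoi(9) = 2 * hanoi(8) + 1
hanoi(8) = 2 * hanoi(7) + 1
hanoi(7) = 2 * hanoi(6) + 1
hanoi(6) = 2 * hanoi(5) + 1
hanoi(5) = 2 * hanoi(4) + 1
hanoi(4) = 2 * hanoi(3) + 1
hanoi(3) = 2 * hanoi(2) + 1
hanoi(2) = 2 * hanoi(1) + 1
hanoi(1) = 1  (base case)
hanoi(2) = 2 * 1 + 1 = 3
hanoi(3) = 2 * 3 + 1 = 7
hanoi(4) = 2 * 7 + 1 = 15
hanoi(5) = 2 * 15 + 1 = 31
hanoi(6) = 2 * 31 + 1 = 63
hanoi(7) = 2 * 63 + 1 = 127
hanoi(8) = 2 * 127 + 1 = 255
hanoi(9) = 2 * 255 + 1 = 511
hanoi(10) = 2 * 511 + 1 = 1023
hanoi(11) = 2 * 1023 + 1 = 2047
hanoi(12) = 2 * 2047 + 1 = 4095
hanoi(13) = 2 * 4095 + 1 = 8191
hanoi(14) = 2 * 8191 + 1 = 16383
hanoi(15) = 2 * 16383 + 1 = 32767

32767


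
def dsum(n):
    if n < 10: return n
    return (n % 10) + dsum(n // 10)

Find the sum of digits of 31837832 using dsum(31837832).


dsum(31837832) = 2 + dsum(3183783)
dsum(3183783) = 3 + dsum(318378)
dsum(318378) = 8 + dsum(31837)
dsum(31837) = 7 + dsum(3183)
dsum(3183) = 3 + dsum(318)
dsum(318) = 8 + dsum(31)
dsum(31) = 1 + dsum(3)
dsum(3) = 3  (base case)
Total: 2 + 3 + 8 + 7 + 3 + 8 + 1 + 3 = 35

35


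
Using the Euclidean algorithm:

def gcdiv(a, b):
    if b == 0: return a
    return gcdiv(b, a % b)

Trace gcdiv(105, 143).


gcdiv(105, 143) = gcdiv(143, 105)
gcdiv(143, 105) = gcdiv(105, 38)
gcdiv(105, 38) = gcdiv(38, 29)
gcdiv(38, 29) = gcdiv(29, 9)
gcdiv(29, 9) = gcdiv(9, 2)
gcdiv(9, 2) = gcdiv(2, 1)
gcdiv(2, 1) = gcdiv(1, 0)
gcdiv(1, 0) = 1  (base case)

1


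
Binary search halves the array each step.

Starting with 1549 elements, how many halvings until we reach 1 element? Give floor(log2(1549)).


1549 / 2 = 774
774 / 2 = 387
387 / 2 = 193
193 / 2 = 96
96 / 2 = 48
48 / 2 = 24
24 / 2 = 12
12 / 2 = 6
6 / 2 = 3
3 / 2 = 1
Reached 1 after 10 halvings

10


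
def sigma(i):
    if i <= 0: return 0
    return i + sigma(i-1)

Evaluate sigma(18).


sigma(18)
= 18 + 17 + 16 + 15 + 14 + 13 + 12 + 11 + 10 + 9 + 8 + 7 + 6 + 5 + 4 + 3 + 2 + 1 + sigma(0)
= 18 + 17 + 16 + 15 + 14 + 13 + 12 + 11 + 10 + 9 + 8 + 7 + 6 + 5 + 4 + 3 + 2 + 1 + 0
= 171

171


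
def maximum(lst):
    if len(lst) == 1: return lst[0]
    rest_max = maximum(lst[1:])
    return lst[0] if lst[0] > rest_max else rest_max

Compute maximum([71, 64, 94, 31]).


maximum([71, 64, 94, 31]): compare 71 with maximum([64, 94, 31])
maximum([64, 94, 31]): compare 64 with maximum([94, 31])
maximum([94, 31]): compare 94 with maximum([31])
maximum([31]) = 31  (base case)
Compare 94 with 31 -> 94
Compare 64 with 94 -> 94
Compare 71 with 94 -> 94

94


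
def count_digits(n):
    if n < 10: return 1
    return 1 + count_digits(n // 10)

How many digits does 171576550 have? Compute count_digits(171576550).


count_digits(171576550) = 1 + count_digits(17157655)
count_digits(17157655) = 1 + count_digits(1715765)
count_digits(1715765) = 1 + count_digits(171576)
count_digits(171576) = 1 + count_digits(17157)
count_digits(17157) = 1 + count_digits(1715)
count_digits(1715) = 1 + count_digits(171)
count_digits(171) = 1 + count_digits(17)
count_digits(17) = 1 + count_digits(1)
count_digits(1) = 1  (base case: 1 < 10)
Unwinding: 1 + 1 + 1 + 1 + 1 + 1 + 1 + 1 + 1 = 9

9


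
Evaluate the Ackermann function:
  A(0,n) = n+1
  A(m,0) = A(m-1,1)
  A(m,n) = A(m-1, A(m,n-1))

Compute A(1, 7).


A(1, 7) = A(0, A(1, 6))
  A(1, 6) = A(0, A(1, 5))
    A(1, 5) = A(0, A(1, 4))
      A(1, 4) = A(0, A(1, 3))
        A(1, 3) = A(0, A(1, 2))
          A(1, 2) = A(0, A(1, 1))
          A(1, 1) = A(0, A(1, 0))
          A(1, 0) = A(0, 1)
          A(0, 1) = 2
            = A(0, 2)
          A(0, 2) = 3
            = A(0, 3)
          A(0, 3) = 4
          = A(0, 4)
          A(0, 4) = 5
        = A(0, 5)
        A(0, 5) = 6
      = A(0, 6)
      A(0, 6) = 7
    = A(0, 7)
    A(0, 7) = 8
  = A(0, 8)
  A(0, 8) = 9
Result: A(1, 7) = 9

9


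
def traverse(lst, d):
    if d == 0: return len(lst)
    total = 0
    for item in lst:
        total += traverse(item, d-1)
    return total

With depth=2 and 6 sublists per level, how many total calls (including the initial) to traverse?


At depth 0 (root): 1 call
At depth 1: each of 1 parents calls traverse on 6 children = 6 calls
At depth 2: each of 6 parents calls traverse on 6 children = 36 calls
Total: 1 + 6 + 36 = 43

43


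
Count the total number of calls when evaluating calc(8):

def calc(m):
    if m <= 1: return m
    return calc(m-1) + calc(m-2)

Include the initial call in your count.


Let C(n) = total calls for calc(n)
C(0) = 1, C(1) = 1
C(2) = 1 + C(1) + C(0) = 1 + 1 + 1 = 3
C(3) = 1 + C(2) + C(1) = 1 + 3 + 1 = 5
C(4) = 1 + C(3) + C(2) = 1 + 5 + 3 = 9
C(5) = 1 + C(4) + C(3) = 1 + 9 + 5 = 15
C(6) = 1 + C(5) + C(4) = 1 + 15 + 9 = 25
C(7) = 1 + C(6) + C(5) = 1 + 25 + 15 = 41
C(8) = 1 + C(7) + C(6) = 1 + 41 + 25 = 67

67


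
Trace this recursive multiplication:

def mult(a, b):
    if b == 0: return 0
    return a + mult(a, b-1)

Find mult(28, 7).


mult(28, 7) = 28 + mult(28, 6)
mult(28, 6) = 28 + mult(28, 5)
mult(28, 5) = 28 + mult(28, 4)
mult(28, 4) = 28 + mult(28, 3)
mult(28, 3) = 28 + mult(28, 2)
mult(28, 2) = 28 + mult(28, 1)
mult(28, 1) = 28 + mult(28, 0)
mult(28, 0) = 0  (base case)
Total: 28 + 28 + 28 + 28 + 28 + 28 + 28 + 0 = 196

196


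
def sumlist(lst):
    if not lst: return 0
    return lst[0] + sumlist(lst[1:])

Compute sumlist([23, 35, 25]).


sumlist([23, 35, 25]) = 23 + sumlist([35, 25])
sumlist([35, 25]) = 35 + sumlist([25])
sumlist([25]) = 25 + sumlist([])
sumlist([]) = 0  (base case)
Total: 23 + 35 + 25 + 0 = 83

83


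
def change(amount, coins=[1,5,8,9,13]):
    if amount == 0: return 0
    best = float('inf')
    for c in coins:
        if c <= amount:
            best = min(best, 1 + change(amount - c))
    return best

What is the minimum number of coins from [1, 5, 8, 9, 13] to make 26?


Building up with DP:
change(0) = 0
change(1) = min(1+change(0)=1+0=1) = 1
change(2) = min(1+change(1)=1+1=2) = 2
change(3) = min(1+change(2)=1+2=3) = 3
change(4) = min(1+change(3)=1+3=4) = 4
change(5) = min(1+change(4)=1+4=5, 1+change(0)=1+0=1) = 1
change(6) = min(1+change(5)=1+1=2, 1+change(1)=1+1=2) = 2
change(7) = min(1+change(6)=1+2=3, 1+change(2)=1+2=3) = 3
change(8) = min(1+change(7)=1+3=4, 1+change(3)=1+3=4, 1+change(0)=1+0=1) = 1
change(9) = min(1+change(8)=1+1=2, 1+change(4)=1+4=5, 1+change(1)=1+1=2, 1+change(0)=1+0=1) = 1
change(10) = min(1+change(9)=1+1=2, 1+change(5)=1+1=2, 1+change(2)=1+2=3, 1+change(1)=1+1=2) = 2
change(11) = min(1+change(10)=1+2=3, 1+change(6)=1+2=3, 1+change(3)=1+3=4, 1+change(2)=1+2=3) = 3
change(12) = min(1+change(11)=1+3=4, 1+change(7)=1+3=4, 1+change(4)=1+4=5, 1+change(3)=1+3=4) = 4
change(13) = min(1+change(12)=1+4=5, 1+change(8)=1+1=2, 1+change(5)=1+1=2, 1+change(4)=1+4=5, 1+change(0)=1+0=1) = 1
change(14) = min(1+change(13)=1+1=2, 1+change(9)=1+1=2, 1+change(6)=1+2=3, 1+change(5)=1+1=2, 1+change(1)=1+1=2) = 2
change(15) = min(1+change(14)=1+2=3, 1+change(10)=1+2=3, 1+change(7)=1+3=4, 1+change(6)=1+2=3, 1+change(2)=1+2=3) = 3
change(16) = min(1+change(15)=1+3=4, 1+change(11)=1+3=4, 1+change(8)=1+1=2, 1+change(7)=1+3=4, 1+change(3)=1+3=4) = 2
change(17) = min(1+change(16)=1+2=3, 1+change(12)=1+4=5, 1+change(9)=1+1=2, 1+change(8)=1+1=2, 1+change(4)=1+4=5) = 2
change(18) = min(1+change(17)=1+2=3, 1+change(13)=1+1=2, 1+change(10)=1+2=3, 1+change(9)=1+1=2, 1+change(5)=1+1=2) = 2
change(19) = min(1+change(18)=1+2=3, 1+change(14)=1+2=3, 1+change(11)=1+3=4, 1+change(10)=1+2=3, 1+change(6)=1+2=3) = 3
change(20) = min(1+change(19)=1+3=4, 1+change(15)=1+3=4, 1+change(12)=1+4=5, 1+change(11)=1+3=4, 1+change(7)=1+3=4) = 4
change(21) = min(1+change(20)=1+4=5, 1+change(16)=1+2=3, 1+change(13)=1+1=2, 1+change(12)=1+4=5, 1+change(8)=1+1=2) = 2
change(22) = min(1+change(21)=1+2=3, 1+change(17)=1+2=3, 1+change(14)=1+2=3, 1+change(13)=1+1=2, 1+change(9)=1+1=2) = 2
change(23) = min(1+change(22)=1+2=3, 1+change(18)=1+2=3, 1+change(15)=1+3=4, 1+change(14)=1+2=3, 1+change(10)=1+2=3) = 3
change(24) = min(1+change(23)=1+3=4, 1+change(19)=1+3=4, 1+change(16)=1+2=3, 1+change(15)=1+3=4, 1+change(11)=1+3=4) = 3
change(25) = min(1+change(24)=1+3=4, 1+change(20)=1+4=5, 1+change(17)=1+2=3, 1+change(16)=1+2=3, 1+change(12)=1+4=5) = 3
change(26) = min(1+change(25)=1+3=4, 1+change(21)=1+2=3, 1+change(18)=1+2=3, 1+change(17)=1+2=3, 1+change(13)=1+1=2) = 2

2


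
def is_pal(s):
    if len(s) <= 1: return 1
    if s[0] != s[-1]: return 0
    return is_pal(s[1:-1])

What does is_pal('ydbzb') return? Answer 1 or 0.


is_pal('ydbzb'): s[0]='y' != s[-1]='b' -> return 0
Result: 0 (not a palindrome)

0


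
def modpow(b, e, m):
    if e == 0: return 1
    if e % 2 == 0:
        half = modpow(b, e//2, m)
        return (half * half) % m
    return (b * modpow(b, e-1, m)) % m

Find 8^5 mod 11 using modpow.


modpow(8, 5, 11): e is odd, compute modpow(8, 4, 11)
  modpow(8, 4, 11): e is even, compute modpow(8, 2, 11)
    modpow(8, 2, 11): e is even, compute modpow(8, 1, 11)
      modpow(8, 1, 11): e is odd, compute modpow(8, 0, 11)
        modpow(8, 0, 11) = 1
      (8 * 1) % 11 = 8
    half=8, (8*8) % 11 = 9
  half=9, (9*9) % 11 = 4
(8 * 4) % 11 = 10

10


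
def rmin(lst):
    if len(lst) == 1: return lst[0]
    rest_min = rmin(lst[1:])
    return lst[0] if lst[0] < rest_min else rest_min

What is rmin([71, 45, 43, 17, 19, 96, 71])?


rmin([71, 45, 43, 17, 19, 96, 71]): compare 71 with rmin([45, 43, 17, 19, 96, 71])
rmin([45, 43, 17, 19, 96, 71]): compare 45 with rmin([43, 17, 19, 96, 71])
rmin([43, 17, 19, 96, 71]): compare 43 with rmin([17, 19, 96, 71])
rmin([17, 19, 96, 71]): compare 17 with rmin([19, 96, 71])
rmin([19, 96, 71]): compare 19 with rmin([96, 71])
rmin([96, 71]): compare 96 with rmin([71])
rmin([71]) = 71  (base case)
Compare 96 with 71 -> 71
Compare 19 with 71 -> 19
Compare 17 with 19 -> 17
Compare 43 with 17 -> 17
Compare 45 with 17 -> 17
Compare 71 with 17 -> 17

17


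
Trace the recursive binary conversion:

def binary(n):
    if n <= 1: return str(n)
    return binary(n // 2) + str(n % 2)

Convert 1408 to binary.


binary(1408) = binary(704) + '0'
binary(704) = binary(352) + '0'
binary(352) = binary(176) + '0'
binary(176) = binary(88) + '0'
binary(88) = binary(44) + '0'
binary(44) = binary(22) + '0'
binary(22) = binary(11) + '0'
binary(11) = binary(5) + '1'
binary(5) = binary(2) + '1'
binary(2) = binary(1) + '0'
binary(1) = '1'  (base case)
Concatenating: '1' + '0' + '1' + '1' + '0' + '0' + '0' + '0' + '0' + '0' + '0' = '10110000000'

10110000000


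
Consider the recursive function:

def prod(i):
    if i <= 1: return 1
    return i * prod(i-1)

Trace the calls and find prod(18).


prod(18)
= 18 * prod(17)
= 18 * 17 * prod(16)
= 18 * 17 * 16 * prod(15)
= 18 * 17 * 16 * 15 * prod(14)
= 18 * 17 * 16 * 15 * 14 * prod(13)
= 18 * 17 * 16 * 15 * 14 * 13 * prod(12)
= 18 * 17 * 16 * 15 * 14 * 13 * 12 * prod(11)
= 18 * 17 * 16 * 15 * 14 * 13 * 12 * 11 * prod(10)
= 18 * 17 * 16 * 15 * 14 * 13 * 12 * 11 * 10 * prod(9)
= 18 * 17 * 16 * 15 * 14 * 13 * 12 * 11 * 10 * 9 * prod(8)
= 18 * 17 * 16 * 15 * 14 * 13 * 12 * 11 * 10 * 9 * 8 * prod(7)
= 18 * 17 * 16 * 15 * 14 * 13 * 12 * 11 * 10 * 9 * 8 * 7 * prod(6)
= 18 * 17 * 16 * 15 * 14 * 13 * 12 * 11 * 10 * 9 * 8 * 7 * 6 * prod(5)
= 18 * 17 * 16 * 15 * 14 * 13 * 12 * 11 * 10 * 9 * 8 * 7 * 6 * 5 * prod(4)
= 18 * 17 * 16 * 15 * 14 * 13 * 12 * 11 * 10 * 9 * 8 * 7 * 6 * 5 * 4 * prod(3)
= 18 * 17 * 16 * 15 * 14 * 13 * 12 * 11 * 10 * 9 * 8 * 7 * 6 * 5 * 4 * 3 * prod(2)
= 18 * 17 * 16 * 15 * 14 * 13 * 12 * 11 * 10 * 9 * 8 * 7 * 6 * 5 * 4 * 3 * 2 * prod(1)
= 18 * 17 * 16 * 15 * 14 * 13 * 12 * 11 * 10 * 9 * 8 * 7 * 6 * 5 * 4 * 3 * 2 * 1
= 6402373705728000

6402373705728000


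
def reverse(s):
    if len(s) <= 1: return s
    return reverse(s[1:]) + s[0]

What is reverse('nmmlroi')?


reverse('nmmlroi') = reverse('mmlroi') + 'n'
reverse('mmlroi') = reverse('mlroi') + 'm'
reverse('mlroi') = reverse('lroi') + 'm'
reverse('lroi') = reverse('roi') + 'l'
reverse('roi') = reverse('oi') + 'r'
reverse('oi') = reverse('i') + 'o'
reverse('i') = 'i'  (base case)
Concatenating: 'i' + 'o' + 'r' + 'l' + 'm' + 'm' + 'n' = 'iorlmmn'

iorlmmn


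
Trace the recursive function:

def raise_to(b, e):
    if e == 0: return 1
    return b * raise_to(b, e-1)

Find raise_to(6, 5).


raise_to(6, 5)
= 6 * raise_to(6, 4)
= 6 * 6 * raise_to(6, 3)
= 6 * 6 * 6 * raise_to(6, 2)
= 6 * 6 * 6 * 6 * raise_to(6, 1)
= 6 * 6 * 6 * 6 * 6 * raise_to(6, 0)
= 6 * 6 * 6 * 6 * 6 * 1
= 7776

7776


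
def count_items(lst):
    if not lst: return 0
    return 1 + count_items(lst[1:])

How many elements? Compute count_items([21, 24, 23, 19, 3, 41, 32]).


count_items([21, 24, 23, 19, 3, 41, 32]) = 1 + count_items([24, 23, 19, 3, 41, 32])
count_items([24, 23, 19, 3, 41, 32]) = 1 + count_items([23, 19, 3, 41, 32])
count_items([23, 19, 3, 41, 32]) = 1 + count_items([19, 3, 41, 32])
count_items([19, 3, 41, 32]) = 1 + count_items([3, 41, 32])
count_items([3, 41, 32]) = 1 + count_items([41, 32])
count_items([41, 32]) = 1 + count_items([32])
count_items([32]) = 1 + count_items([])
count_items([]) = 0  (base case)
Unwinding: 1 + 1 + 1 + 1 + 1 + 1 + 1 + 0 = 7

7


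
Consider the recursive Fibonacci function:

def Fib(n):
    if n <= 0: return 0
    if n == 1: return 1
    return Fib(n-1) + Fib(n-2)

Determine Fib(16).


Computing Fib(16) bottom-up:
Fib(0) = 0
Fib(1) = 1
Fib(2) = Fib(1) + Fib(0) = 1 + 0 = 1
Fib(3) = Fib(2) + Fib(1) = 1 + 1 = 2
Fib(4) = Fib(3) + Fib(2) = 2 + 1 = 3
Fib(5) = Fib(4) + Fib(3) = 3 + 2 = 5
Fib(6) = Fib(5) + Fib(4) = 5 + 3 = 8
Fib(7) = Fib(6) + Fib(5) = 8 + 5 = 13
Fib(8) = Fib(7) + Fib(6) = 13 + 8 = 21
Fib(9) = Fib(8) + Fib(7) = 21 + 13 = 34
Fib(10) = Fib(9) + Fib(8) = 34 + 21 = 55
Fib(11) = Fib(10) + Fib(9) = 55 + 34 = 89
Fib(12) = Fib(11) + Fib(10) = 89 + 55 = 144
Fib(13) = Fib(12) + Fib(11) = 144 + 89 = 233
Fib(14) = Fib(13) + Fib(12) = 233 + 144 = 377
Fib(15) = Fib(14) + Fib(13) = 377 + 233 = 610
Fib(16) = Fib(15) + Fib(14) = 610 + 377 = 987

987


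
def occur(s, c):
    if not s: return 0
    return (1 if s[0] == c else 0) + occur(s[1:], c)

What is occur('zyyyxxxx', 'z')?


s[0]='z' == 'z' -> 1
s[0]='y' != 'z' -> 0
s[0]='y' != 'z' -> 0
s[0]='y' != 'z' -> 0
s[0]='x' != 'z' -> 0
s[0]='x' != 'z' -> 0
s[0]='x' != 'z' -> 0
s[0]='x' != 'z' -> 0
Sum: 1 + 0 + 0 + 0 + 0 + 0 + 0 + 0 = 1

1


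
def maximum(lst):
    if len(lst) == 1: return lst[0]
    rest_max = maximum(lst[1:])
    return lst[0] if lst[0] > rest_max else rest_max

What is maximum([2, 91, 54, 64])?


maximum([2, 91, 54, 64]): compare 2 with maximum([91, 54, 64])
maximum([91, 54, 64]): compare 91 with maximum([54, 64])
maximum([54, 64]): compare 54 with maximum([64])
maximum([64]) = 64  (base case)
Compare 54 with 64 -> 64
Compare 91 with 64 -> 91
Compare 2 with 91 -> 91

91


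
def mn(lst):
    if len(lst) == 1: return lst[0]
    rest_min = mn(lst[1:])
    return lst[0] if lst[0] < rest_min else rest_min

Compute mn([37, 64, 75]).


mn([37, 64, 75]): compare 37 with mn([64, 75])
mn([64, 75]): compare 64 with mn([75])
mn([75]) = 75  (base case)
Compare 64 with 75 -> 64
Compare 37 with 64 -> 37

37


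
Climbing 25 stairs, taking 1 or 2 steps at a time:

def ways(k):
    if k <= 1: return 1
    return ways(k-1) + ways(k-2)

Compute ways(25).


Building up from base cases:
ways(0) = 1
ways(1) = 1
ways(2) = ways(1) + ways(0) = 1 + 1 = 2
ways(3) = ways(2) + ways(1) = 2 + 1 = 3
ways(4) = ways(3) + ways(2) = 3 + 2 = 5
ways(5) = ways(4) + ways(3) = 5 + 3 = 8
ways(6) = ways(5) + ways(4) = 8 + 5 = 13
ways(7) = ways(6) + ways(5) = 13 + 8 = 21
ways(8) = ways(7) + ways(6) = 21 + 13 = 34
ways(9) = ways(8) + ways(7) = 34 + 21 = 55
ways(10) = ways(9) + ways(8) = 55 + 34 = 89
ways(11) = ways(10) + ways(9) = 89 + 55 = 144
ways(12) = ways(11) + ways(10) = 144 + 89 = 233
ways(13) = ways(12) + ways(11) = 233 + 144 = 377
ways(14) = ways(13) + ways(12) = 377 + 233 = 610
ways(15) = ways(14) + ways(13) = 610 + 377 = 987
ways(16) = ways(15) + ways(14) = 987 + 610 = 1597
ways(17) = ways(16) + ways(15) = 1597 + 987 = 2584
ways(18) = ways(17) + ways(16) = 2584 + 1597 = 4181
ways(19) = ways(18) + ways(17) = 4181 + 2584 = 6765
ways(20) = ways(19) + ways(18) = 6765 + 4181 = 10946
ways(21) = ways(20) + ways(19) = 10946 + 6765 = 17711
ways(22) = ways(21) + ways(20) = 17711 + 10946 = 28657
ways(23) = ways(22) + ways(21) = 28657 + 17711 = 46368
ways(24) = ways(23) + ways(22) = 46368 + 28657 = 75025
ways(25) = ways(24) + ways(23) = 75025 + 46368 = 121393

121393
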